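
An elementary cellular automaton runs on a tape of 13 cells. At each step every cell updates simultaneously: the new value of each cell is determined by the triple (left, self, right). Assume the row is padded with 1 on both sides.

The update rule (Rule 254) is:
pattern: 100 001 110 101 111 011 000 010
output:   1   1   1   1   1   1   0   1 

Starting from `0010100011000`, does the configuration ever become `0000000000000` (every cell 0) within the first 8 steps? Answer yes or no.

no

step 1: 1111110111101
step 2: 1111111111111
step 3: 1111111111111  (fixed point — unchanged through step 8)
step 8 is 1111111111111, still not uniform 0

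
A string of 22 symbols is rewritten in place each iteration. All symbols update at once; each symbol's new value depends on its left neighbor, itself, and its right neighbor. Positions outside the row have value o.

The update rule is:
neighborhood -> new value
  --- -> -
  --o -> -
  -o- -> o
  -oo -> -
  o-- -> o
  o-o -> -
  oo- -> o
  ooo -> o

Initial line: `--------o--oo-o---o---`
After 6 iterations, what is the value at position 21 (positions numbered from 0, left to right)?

iteration 1: o-------oo--o-oo--oo--
iteration 2: oo-------oo-o--oo--oo-
iteration 3: ooo-------o-oo--oo--o-
iteration 4: oooo------o--oo--oo-o-
iteration 5: ooooo-----oo--oo--o-o-
iteration 6: oooooo-----oo--oo-o-o-
position 21 holds -

-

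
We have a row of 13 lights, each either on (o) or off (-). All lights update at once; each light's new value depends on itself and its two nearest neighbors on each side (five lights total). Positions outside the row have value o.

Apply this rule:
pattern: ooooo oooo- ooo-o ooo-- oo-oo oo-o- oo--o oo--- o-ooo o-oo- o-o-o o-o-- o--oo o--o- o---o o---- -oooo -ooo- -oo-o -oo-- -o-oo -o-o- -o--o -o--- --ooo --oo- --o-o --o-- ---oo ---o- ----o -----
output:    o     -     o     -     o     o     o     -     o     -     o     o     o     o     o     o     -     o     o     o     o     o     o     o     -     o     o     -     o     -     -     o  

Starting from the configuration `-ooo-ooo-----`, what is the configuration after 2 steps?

ooooo--oooooo

step 1: ooooooo--oo-o
step 2: ooooo--oooooo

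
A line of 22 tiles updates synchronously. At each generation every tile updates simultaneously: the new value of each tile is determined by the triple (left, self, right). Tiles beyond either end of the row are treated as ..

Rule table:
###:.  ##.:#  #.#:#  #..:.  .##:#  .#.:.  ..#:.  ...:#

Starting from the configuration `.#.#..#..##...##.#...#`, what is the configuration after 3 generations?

..#......##.#.###..#..
#...####.###.##.#....#
..#.#..###.#####..##..

..#.#..###.#####..##..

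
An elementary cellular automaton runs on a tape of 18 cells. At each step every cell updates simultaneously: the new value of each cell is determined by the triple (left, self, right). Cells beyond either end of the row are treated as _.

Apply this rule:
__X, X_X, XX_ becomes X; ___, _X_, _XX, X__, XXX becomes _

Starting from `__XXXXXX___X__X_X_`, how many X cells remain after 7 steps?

_X_____X__X__X_X__
X_____X__X__X_X___
_____X__X__X_X____
____X__X__X_X_____
___X__X__X_X______
__X__X__X_X_______
_X__X__X_X________
count of X: 4

4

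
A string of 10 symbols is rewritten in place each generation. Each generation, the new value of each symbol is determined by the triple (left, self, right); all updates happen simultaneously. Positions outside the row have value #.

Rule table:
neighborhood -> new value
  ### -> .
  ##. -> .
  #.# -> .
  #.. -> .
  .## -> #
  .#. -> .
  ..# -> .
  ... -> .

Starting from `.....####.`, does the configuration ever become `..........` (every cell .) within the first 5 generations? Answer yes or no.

.....#....
..........
all cells are . at generation 2

yes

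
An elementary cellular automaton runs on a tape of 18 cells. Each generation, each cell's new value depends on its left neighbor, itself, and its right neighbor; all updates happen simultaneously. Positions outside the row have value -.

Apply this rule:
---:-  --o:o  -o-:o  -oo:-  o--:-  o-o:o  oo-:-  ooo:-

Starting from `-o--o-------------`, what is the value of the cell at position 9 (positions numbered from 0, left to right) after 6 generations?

-

oo-oo-------------
--o---------------
-oo---------------
o-----------------
o-----------------  (fixed point — unchanged through generation 6)
position 9 holds -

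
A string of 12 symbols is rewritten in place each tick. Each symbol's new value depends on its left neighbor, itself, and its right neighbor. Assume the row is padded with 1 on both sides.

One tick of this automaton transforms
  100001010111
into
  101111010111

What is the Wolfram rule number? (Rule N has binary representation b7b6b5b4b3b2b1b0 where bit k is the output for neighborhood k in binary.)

position 10: 111 → 1  (bit 7 = 1)
position 0: 110 → 1  (bit 6 = 1)
position 6: 101 → 0  (bit 5 = 0)
position 1: 100 → 0  (bit 4 = 0)
position 9: 011 → 1  (bit 3 = 1)
position 5: 010 → 1  (bit 2 = 1)
position 4: 001 → 1  (bit 1 = 1)
position 2: 000 → 1  (bit 0 = 1)
bits b7..b0 = 11001111 = 207

207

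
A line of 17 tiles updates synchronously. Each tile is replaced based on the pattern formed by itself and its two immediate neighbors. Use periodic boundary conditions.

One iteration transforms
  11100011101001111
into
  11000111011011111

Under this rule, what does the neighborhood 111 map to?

1

At position 0 the neighborhood is 111; the next row has 1 there.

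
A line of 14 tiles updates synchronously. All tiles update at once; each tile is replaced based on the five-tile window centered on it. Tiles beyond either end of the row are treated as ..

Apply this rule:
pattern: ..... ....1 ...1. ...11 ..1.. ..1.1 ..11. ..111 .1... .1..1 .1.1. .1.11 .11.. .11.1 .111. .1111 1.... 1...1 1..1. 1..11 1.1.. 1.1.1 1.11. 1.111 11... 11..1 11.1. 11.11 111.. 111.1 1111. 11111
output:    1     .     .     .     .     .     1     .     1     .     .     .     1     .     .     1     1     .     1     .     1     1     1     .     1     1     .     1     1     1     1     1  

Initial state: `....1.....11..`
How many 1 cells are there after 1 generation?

9

generation 1: 11...111..1111
count of 1: 9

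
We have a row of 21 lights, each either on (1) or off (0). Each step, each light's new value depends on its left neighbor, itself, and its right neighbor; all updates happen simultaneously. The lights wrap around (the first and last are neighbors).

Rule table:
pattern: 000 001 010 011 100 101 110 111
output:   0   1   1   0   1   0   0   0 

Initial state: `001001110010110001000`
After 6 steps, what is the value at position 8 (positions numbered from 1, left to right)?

0

step 1: 011110001110001011100
step 2: 100001010001011000010
step 3: 110011011011000100110
step 4: 001100000000101111000
step 5: 010010000001100000100
step 6: 111111000010010001110
position 8 holds 0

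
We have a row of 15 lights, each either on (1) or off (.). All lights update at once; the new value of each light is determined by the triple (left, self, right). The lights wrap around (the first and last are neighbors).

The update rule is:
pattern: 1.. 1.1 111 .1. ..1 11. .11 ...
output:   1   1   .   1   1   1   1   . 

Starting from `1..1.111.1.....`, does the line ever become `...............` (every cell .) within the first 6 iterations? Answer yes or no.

no

iteration 1: 111111.1111...1
iteration 2: .....111..11.11
iteration 3: 1...11.11111111
iteration 4: 11.11111.......
iteration 5: 1111...11.....1
iteration 6: ...11.1111...11
iteration 6 is ...11.1111...11, still not uniform .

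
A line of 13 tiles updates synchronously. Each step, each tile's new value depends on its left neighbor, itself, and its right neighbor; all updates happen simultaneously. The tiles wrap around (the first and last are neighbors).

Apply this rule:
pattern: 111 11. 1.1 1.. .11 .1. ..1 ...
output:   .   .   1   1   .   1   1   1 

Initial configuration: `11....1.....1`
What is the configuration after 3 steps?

..1111111111.

step 1: ..1111111111.
step 2: 11..........1
step 3: ..1111111111.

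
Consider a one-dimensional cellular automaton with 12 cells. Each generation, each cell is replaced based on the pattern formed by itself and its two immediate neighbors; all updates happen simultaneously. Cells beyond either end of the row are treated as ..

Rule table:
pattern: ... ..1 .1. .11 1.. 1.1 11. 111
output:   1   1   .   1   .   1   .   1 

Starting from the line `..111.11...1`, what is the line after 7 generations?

generation 1: 1111.11..11.
generation 2: 111.11..11..
generation 3: 11.11..11..1
generation 4: 1.11..11..1.
generation 5: .11..11..1..
generation 6: 11..11..1..1
generation 7: 1..11..1..1.

1..11..1..1.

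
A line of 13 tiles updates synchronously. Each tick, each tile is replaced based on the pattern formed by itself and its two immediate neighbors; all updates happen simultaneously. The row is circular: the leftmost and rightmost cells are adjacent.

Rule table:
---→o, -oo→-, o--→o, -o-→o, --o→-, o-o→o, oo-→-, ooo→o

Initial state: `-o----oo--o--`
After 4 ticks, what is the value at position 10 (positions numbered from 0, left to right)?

-

tick 1: -oooo---o-ooo
tick 2: o-oo-oo-oo-o-
tick 3: oo--o--o--ooo
tick 4: o-o-oo-oo--oo
position 10 holds -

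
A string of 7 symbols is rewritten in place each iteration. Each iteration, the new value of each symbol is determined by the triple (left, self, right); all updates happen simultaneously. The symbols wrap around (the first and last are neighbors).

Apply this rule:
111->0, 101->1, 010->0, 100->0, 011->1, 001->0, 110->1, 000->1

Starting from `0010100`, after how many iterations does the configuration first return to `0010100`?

iteration 1: 1001001
iteration 2: 1000001
iteration 3: 1011101
iteration 4: 1110111
iteration 5: 0011100
iteration 6: 1010101
iteration 7: 1101011
iteration 8: 0110110
iteration 9: 0111110
iteration 10: 0100010
iteration 11: 0001000
iteration 12: 1100011
iteration 13: 0101010
iteration 14: 0010100

14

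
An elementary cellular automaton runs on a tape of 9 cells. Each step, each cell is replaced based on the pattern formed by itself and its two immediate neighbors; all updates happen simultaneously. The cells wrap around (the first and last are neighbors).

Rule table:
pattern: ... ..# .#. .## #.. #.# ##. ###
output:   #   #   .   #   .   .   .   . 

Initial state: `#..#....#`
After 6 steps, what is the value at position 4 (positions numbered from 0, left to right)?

#

..#..####
.#..##...
#..##..##
..##..##.
###..##..
#...##..#
position 4 holds #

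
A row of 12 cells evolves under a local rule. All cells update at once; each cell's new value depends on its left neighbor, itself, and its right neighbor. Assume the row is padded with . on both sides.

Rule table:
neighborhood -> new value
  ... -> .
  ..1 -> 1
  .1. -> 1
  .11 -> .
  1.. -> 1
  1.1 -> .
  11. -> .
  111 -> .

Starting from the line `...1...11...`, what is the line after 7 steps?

1...11.....1

..111.1..1..
.1....11111.
111..1.....1
...1111...11
..1....1.1..
.111..11.11.
1...11.....1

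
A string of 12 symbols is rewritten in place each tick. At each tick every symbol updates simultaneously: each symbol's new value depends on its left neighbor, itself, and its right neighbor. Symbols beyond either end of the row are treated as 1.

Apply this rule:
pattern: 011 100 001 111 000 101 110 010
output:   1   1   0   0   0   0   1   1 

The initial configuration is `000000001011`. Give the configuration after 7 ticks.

100000001010
110000001010
011000001010
011100001010
010110001010
010111001010
010101101010

010101101010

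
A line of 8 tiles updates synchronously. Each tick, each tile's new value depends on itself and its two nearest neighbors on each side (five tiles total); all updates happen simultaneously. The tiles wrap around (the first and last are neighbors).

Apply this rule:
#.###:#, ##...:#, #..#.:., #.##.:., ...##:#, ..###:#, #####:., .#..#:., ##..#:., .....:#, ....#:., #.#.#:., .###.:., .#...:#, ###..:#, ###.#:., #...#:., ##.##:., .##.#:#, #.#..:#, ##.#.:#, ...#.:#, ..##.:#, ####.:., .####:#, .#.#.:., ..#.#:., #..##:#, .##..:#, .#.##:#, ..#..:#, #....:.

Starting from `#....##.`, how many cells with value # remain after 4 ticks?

4

##..####
.#.###..
#.##.##.
.#.#..##
count of #: 4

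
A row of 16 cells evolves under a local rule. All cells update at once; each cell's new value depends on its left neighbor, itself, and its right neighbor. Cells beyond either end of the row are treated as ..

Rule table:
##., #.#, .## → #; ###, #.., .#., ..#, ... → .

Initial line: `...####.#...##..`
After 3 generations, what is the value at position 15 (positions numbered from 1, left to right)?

...#..##....##..
......##....##..
......##....##..
position 15 holds .

.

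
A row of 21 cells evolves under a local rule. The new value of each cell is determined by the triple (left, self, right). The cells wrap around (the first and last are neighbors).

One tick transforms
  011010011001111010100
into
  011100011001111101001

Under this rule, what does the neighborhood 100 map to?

At position 5 the neighborhood is 100; the next row has 0 there.

0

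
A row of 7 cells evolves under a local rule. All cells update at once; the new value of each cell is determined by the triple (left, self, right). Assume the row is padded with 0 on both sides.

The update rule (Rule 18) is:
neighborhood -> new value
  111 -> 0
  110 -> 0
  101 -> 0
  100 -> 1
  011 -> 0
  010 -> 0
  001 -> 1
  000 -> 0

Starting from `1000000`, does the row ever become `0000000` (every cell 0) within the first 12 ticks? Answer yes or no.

0100000
1010000
0001000
0010100
0100010
1010101
0000000
all cells are 0 at tick 7

yes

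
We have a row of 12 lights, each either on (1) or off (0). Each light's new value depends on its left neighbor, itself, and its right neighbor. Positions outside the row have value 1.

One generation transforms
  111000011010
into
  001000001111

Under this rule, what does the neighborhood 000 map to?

0

At position 4 the neighborhood is 000; the next row has 0 there.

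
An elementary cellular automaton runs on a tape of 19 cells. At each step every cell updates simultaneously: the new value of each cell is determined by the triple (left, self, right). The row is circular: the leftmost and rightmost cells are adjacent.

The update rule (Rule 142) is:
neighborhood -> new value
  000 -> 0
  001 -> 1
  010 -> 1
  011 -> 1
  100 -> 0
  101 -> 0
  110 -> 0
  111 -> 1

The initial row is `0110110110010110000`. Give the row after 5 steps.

1100100100110100000
1001101101100100001
0011001001001100011
0110011011011000110
1100110010010001100

1100110010010001100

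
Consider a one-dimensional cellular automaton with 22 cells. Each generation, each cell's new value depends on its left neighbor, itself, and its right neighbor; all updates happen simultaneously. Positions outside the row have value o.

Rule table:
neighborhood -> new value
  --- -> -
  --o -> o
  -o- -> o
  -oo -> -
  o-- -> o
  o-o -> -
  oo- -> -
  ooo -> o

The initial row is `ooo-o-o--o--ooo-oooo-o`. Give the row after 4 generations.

oo--o-oooooo-o---oo---
o-ooo--oooo--oo-o--o-o
---o-oo-oo-oo---oooo--
o-oo---------o-o-oo-oo

o-oo---------o-o-oo-oo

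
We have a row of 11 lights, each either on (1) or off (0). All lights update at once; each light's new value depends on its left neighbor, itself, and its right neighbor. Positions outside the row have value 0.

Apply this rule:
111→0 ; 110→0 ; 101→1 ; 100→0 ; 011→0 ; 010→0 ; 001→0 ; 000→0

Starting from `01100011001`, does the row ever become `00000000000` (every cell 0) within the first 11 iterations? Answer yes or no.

iteration 1: 00000000000
all cells are 0 at iteration 1

yes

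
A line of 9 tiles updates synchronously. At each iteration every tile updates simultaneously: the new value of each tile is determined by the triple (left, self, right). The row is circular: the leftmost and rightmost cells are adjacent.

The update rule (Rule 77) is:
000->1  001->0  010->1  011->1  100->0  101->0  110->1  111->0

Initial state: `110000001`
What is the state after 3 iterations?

iteration 1: 010111101
iteration 2: 010100101
iteration 3: 010100101

010100101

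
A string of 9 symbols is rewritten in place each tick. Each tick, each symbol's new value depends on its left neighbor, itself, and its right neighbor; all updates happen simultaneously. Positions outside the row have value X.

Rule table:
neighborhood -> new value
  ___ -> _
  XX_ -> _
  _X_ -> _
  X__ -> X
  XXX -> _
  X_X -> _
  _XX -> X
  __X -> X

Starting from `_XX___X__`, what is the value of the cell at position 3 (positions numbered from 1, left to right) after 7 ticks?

_X_X_X_XX
_______X_
X_____X__
_X___X_XX
__X_X__X_
XX___XX__
__X_XX_XX
position 3 holds X

X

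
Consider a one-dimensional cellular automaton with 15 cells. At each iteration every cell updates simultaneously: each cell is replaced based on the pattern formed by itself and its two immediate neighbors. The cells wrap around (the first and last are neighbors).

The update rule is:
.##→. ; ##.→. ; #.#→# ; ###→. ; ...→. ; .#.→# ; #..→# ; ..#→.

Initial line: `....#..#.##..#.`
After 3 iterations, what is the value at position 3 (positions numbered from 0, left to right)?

.

....##.##..#.##
#.....#..#.##..
##....##.##..#.
position 3 holds .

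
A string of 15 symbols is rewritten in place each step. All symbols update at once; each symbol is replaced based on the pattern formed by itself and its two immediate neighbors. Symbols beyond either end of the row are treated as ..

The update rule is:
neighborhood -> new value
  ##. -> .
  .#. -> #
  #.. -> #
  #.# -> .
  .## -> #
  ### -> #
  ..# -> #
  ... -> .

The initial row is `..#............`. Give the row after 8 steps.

step 1: .###...........
step 2: ###.#..........
step 3: ##..##.........
step 4: #.###.#........
step 5: #.##..##.......
step 6: #.#.###.#......
step 7: #.#.##..##.....
step 8: #.#.#.###.#....

#.#.#.###.#....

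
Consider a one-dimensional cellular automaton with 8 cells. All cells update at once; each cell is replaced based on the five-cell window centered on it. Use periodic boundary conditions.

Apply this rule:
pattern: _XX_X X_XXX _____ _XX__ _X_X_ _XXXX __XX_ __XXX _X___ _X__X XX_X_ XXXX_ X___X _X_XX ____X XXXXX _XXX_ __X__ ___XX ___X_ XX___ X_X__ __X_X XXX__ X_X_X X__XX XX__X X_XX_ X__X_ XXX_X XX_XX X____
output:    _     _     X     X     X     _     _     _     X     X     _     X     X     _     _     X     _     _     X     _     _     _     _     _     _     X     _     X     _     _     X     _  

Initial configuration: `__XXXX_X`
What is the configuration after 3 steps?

__XXX___

step 1: XX__X___
step 2: _X___XXX
step 3: __XXX___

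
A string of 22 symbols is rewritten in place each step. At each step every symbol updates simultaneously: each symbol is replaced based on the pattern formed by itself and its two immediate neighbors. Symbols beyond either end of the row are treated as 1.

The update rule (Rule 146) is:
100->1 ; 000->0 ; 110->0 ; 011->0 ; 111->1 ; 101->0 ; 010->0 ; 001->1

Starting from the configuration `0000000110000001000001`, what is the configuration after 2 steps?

1000001001000010100010
0100010110100100010100

0100010110100100010100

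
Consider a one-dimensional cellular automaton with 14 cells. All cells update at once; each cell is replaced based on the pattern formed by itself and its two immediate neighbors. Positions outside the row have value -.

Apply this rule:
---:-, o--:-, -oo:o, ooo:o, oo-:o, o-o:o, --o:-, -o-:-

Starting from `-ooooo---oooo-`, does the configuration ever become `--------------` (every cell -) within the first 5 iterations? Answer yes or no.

no

iteration 1: -ooooo---oooo-  (fixed point — unchanged through iteration 5)
iteration 5 is -ooooo---oooo-, still not uniform -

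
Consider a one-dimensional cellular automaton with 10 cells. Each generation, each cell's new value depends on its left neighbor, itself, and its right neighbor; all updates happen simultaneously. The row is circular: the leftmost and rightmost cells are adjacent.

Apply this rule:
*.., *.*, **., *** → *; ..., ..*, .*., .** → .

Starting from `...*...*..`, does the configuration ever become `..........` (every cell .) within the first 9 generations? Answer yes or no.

no

generation 1: ....*...*.
generation 2: .....*...*
generation 3: *.....*...
generation 4: .*.....*..
generation 5: ..*.....*.
generation 6: ...*.....*
generation 7: *...*.....
generation 8: .*...*....
generation 9: ..*...*...
generation 9 is ..*...*..., still not uniform .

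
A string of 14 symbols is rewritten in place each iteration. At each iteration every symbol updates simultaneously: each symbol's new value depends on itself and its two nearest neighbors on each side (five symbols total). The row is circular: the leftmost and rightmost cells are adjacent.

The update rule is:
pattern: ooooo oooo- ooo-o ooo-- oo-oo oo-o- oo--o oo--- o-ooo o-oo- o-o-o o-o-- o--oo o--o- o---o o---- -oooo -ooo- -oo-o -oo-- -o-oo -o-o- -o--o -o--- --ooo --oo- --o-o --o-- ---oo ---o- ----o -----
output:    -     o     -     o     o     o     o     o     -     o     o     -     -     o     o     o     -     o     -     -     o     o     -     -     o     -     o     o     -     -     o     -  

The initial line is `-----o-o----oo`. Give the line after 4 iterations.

-ooooo--oo-o--

iteration 1: oo-o-oo--oo---
iteration 2: --oooo-o---oo-
iteration 3: o-o-o-o--o---o
iteration 4: -ooooo--oo-o--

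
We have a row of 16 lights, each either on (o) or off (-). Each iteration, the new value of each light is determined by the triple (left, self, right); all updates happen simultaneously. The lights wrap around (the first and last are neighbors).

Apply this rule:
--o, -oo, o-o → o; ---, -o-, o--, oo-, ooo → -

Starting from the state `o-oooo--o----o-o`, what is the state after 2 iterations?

oo----o----o-oo-

-oo----o----o-oo
oo----o----o-oo-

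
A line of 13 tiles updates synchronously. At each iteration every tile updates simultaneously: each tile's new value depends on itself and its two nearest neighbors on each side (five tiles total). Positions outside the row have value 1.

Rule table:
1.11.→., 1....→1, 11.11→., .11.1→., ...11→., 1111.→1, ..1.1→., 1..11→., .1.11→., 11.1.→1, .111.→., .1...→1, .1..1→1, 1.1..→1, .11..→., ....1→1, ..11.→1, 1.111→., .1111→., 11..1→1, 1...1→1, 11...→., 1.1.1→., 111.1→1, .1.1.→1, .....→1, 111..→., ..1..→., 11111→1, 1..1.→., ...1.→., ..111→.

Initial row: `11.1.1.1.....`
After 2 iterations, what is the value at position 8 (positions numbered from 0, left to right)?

iteration 1: 111.1.111111.
iteration 2: 1111....1111.
position 8 holds 1

1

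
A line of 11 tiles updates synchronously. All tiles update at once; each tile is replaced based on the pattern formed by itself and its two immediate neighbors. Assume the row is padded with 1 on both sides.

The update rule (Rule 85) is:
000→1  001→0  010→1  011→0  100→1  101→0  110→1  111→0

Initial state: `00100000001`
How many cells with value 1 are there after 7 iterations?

iteration 1: 10111111100
iteration 2: 10000000110
iteration 3: 11111110010
iteration 4: 00000011010
iteration 5: 11111001010
iteration 6: 00001101010
iteration 7: 11100101010
count of 1: 6

6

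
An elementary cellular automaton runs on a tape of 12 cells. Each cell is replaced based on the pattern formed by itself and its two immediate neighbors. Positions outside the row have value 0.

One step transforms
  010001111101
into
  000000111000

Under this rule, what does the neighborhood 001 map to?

At position 0 the neighborhood is 001; the next row has 0 there.

0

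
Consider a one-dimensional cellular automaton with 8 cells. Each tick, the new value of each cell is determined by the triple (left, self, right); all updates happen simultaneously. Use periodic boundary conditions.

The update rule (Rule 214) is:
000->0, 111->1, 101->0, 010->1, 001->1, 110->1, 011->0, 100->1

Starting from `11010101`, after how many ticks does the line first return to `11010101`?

8

11010100
01010111
01010011
01011101
01001101
01110101
00110101
11010101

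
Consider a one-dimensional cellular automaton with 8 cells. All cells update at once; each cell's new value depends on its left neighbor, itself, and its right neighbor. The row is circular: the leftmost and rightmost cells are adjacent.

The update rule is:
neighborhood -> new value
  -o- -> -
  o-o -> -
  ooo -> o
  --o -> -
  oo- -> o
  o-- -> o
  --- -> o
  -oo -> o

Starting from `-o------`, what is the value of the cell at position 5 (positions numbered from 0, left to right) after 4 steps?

step 1: --oooooo
step 2: o-oooooo
step 3: o-oooooo  (fixed point — unchanged through step 4)
position 5 holds o

o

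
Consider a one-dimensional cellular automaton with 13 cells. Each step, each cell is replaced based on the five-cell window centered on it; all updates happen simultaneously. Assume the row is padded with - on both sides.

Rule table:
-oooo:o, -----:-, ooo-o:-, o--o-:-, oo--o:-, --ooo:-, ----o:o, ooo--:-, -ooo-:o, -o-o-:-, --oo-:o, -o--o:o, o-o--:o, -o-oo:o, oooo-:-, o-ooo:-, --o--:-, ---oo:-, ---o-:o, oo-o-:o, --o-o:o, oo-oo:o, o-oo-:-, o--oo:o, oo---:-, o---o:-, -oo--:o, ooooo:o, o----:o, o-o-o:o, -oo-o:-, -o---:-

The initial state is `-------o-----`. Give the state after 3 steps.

-oooo-o-ooo--

-----oo--o---
---o-oo----o-
-oooo-o-ooo--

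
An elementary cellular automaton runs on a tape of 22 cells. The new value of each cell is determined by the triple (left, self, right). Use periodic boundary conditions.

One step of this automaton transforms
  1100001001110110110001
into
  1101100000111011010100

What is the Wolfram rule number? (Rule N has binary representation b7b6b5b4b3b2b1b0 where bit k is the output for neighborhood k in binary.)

position 0: 111 → 1  (bit 7 = 1)
position 1: 110 → 1  (bit 6 = 1)
position 12: 101 → 1  (bit 5 = 1)
position 2: 100 → 0  (bit 4 = 0)
position 9: 011 → 0  (bit 3 = 0)
position 6: 010 → 0  (bit 2 = 0)
position 5: 001 → 0  (bit 1 = 0)
position 3: 000 → 1  (bit 0 = 1)
bits b7..b0 = 11100001 = 225

225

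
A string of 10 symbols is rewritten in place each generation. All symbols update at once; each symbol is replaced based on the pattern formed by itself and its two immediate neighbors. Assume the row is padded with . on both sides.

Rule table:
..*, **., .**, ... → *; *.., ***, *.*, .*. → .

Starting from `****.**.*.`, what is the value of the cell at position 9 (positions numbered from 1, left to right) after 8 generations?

*..*.**...
..*..**.**
**..***.**
**.**.*.**
**.**...**
**.**.****
**.**.*..*
**.**...*.
position 9 holds *

*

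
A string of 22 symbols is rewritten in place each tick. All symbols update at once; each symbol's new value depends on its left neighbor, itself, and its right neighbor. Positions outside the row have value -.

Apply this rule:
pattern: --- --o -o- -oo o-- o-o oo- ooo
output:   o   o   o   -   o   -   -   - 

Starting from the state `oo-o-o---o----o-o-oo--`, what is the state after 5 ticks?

----oooooooooooo----oo

---o-oooooooooo-o---oo
oooo------------oooo--
----oooooooooooo----oo
oooo------------oooo--  (repeats tick 2; period 2)
tick 5: ----oooooooooooo----oo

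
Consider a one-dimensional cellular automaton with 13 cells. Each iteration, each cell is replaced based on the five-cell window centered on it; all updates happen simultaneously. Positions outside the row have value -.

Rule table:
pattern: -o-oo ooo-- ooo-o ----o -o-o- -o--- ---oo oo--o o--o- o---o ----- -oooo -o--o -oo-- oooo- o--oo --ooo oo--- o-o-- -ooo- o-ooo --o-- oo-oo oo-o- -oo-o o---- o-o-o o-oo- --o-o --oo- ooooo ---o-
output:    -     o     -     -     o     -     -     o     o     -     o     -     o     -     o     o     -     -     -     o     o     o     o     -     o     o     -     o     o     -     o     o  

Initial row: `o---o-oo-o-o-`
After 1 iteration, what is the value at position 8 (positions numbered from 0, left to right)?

-

o--oo-oo--o--
position 8 holds -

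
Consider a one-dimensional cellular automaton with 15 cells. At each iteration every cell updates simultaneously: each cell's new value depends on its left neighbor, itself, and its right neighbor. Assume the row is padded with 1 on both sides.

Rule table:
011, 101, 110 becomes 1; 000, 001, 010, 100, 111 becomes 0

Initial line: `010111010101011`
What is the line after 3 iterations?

000000011011000

iteration 1: 101101101010110
iteration 2: 111111110101111
iteration 3: 000000011011000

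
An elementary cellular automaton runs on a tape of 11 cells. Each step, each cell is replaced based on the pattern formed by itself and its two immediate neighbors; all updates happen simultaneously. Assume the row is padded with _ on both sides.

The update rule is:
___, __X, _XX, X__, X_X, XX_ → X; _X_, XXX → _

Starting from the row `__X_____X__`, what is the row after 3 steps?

XX_XXXXX_XX
XXXX___XXXX
X__XXXXX__X

X__XXXXX__X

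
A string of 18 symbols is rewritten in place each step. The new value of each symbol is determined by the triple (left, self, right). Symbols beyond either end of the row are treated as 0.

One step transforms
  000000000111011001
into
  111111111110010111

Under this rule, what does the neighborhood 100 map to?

At position 15 the neighborhood is 100; the next row has 1 there.

1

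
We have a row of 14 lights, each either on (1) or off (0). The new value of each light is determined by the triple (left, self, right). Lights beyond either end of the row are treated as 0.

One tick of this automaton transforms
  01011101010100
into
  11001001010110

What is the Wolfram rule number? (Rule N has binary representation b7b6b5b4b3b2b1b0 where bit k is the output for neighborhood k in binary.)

150

position 4: 111 → 1  (bit 7 = 1)
position 5: 110 → 0  (bit 6 = 0)
position 2: 101 → 0  (bit 5 = 0)
position 12: 100 → 1  (bit 4 = 1)
position 3: 011 → 0  (bit 3 = 0)
position 1: 010 → 1  (bit 2 = 1)
position 0: 001 → 1  (bit 1 = 1)
position 13: 000 → 0  (bit 0 = 0)
bits b7..b0 = 10010110 = 150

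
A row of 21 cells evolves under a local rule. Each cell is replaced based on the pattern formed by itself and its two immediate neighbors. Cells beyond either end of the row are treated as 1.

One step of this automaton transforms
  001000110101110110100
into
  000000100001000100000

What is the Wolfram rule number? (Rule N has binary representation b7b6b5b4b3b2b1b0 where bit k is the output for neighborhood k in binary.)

position 12: 111 → 0  (bit 7 = 0)
position 7: 110 → 0  (bit 6 = 0)
position 8: 101 → 0  (bit 5 = 0)
position 0: 100 → 0  (bit 4 = 0)
position 6: 011 → 1  (bit 3 = 1)
position 2: 010 → 0  (bit 2 = 0)
position 1: 001 → 0  (bit 1 = 0)
position 4: 000 → 0  (bit 0 = 0)
bits b7..b0 = 00001000 = 8

8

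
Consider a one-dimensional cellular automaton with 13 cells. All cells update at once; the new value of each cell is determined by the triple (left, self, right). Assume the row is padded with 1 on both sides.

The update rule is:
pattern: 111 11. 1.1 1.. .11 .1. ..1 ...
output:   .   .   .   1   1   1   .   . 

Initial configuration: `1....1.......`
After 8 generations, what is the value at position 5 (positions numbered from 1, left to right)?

.1...11......
.11..1.1.....
.1.1.1.11....
.1.1.1.1.1...
.1.1.1.1.11..
.1.1.1.1.1.1.
.1.1.1.1.1.1.  (fixed point — unchanged through generation 8)
position 5 holds .

.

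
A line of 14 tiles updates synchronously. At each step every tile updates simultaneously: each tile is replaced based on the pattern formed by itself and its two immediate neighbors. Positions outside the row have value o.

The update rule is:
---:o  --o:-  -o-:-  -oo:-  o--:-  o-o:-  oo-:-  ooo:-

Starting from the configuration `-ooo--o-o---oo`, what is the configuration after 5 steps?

----------o---

----------o---
-oooooooo---o-
----------o---  (repeats step 1; period 2)
step 5: ----------o---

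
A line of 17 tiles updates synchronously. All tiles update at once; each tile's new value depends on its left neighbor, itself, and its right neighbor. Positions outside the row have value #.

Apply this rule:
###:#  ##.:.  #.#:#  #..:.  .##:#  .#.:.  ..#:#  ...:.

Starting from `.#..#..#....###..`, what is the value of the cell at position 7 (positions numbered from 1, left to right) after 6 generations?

#..#..#....###..#
..#..#....###..##
.#..#....###..###
#..#....###..####
..#....###..#####
.#....###..######
position 7 holds #

#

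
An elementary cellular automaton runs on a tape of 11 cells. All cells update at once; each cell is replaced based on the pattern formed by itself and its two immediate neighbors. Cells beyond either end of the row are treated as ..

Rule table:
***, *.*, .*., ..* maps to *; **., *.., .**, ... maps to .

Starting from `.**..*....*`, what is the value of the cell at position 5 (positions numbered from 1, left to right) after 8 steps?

*...**...**
*..*....*..
*.**...**..
**....*....
.....**....
....*......
...**......
..*........
position 5 holds .

.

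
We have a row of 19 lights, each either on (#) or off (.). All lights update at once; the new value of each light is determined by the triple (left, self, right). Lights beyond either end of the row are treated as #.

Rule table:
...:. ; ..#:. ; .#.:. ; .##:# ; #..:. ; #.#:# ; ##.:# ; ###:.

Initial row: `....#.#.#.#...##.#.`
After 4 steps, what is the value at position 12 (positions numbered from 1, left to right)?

.

.....#.#.#....###.#
......#.#.....#.###
.......#.......##..
...............##..
position 12 holds .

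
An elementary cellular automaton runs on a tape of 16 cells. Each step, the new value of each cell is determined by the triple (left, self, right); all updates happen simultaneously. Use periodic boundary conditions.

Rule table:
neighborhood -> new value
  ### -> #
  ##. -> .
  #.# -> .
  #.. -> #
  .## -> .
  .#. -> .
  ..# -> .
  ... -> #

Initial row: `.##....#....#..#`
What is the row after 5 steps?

...###..###..#..
##..#.#..#.#..##
#.#....#....#..#
...###..###..#..  (repeats step 1; period 3)
step 5: ##..#.#..#.#..##

##..#.#..#.#..##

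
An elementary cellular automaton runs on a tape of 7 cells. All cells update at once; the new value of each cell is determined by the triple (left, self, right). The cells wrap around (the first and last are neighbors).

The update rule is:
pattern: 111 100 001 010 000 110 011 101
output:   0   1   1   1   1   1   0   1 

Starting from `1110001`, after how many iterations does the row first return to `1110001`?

iteration 1: 0011110
iteration 2: 1100011
iteration 3: 0111100
iteration 4: 1000111
iteration 5: 1111000
iteration 6: 0001111
iteration 7: 1110001

7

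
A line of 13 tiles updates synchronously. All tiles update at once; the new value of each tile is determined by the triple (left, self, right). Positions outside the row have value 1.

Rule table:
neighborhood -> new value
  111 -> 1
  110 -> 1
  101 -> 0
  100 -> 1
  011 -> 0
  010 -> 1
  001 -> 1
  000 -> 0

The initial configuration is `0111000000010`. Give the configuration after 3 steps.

step 1: 0011100000110
step 2: 1101110001010
step 3: 1100111011010

1100111011010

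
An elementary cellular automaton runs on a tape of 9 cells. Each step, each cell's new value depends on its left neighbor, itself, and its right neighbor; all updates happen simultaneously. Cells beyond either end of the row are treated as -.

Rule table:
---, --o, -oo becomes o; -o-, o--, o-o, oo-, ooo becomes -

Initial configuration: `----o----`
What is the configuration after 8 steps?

o---ooo--

oooo--ooo
o----oo--
--oooo--o
ooo----o-
o---ooo--
--ooo---o
ooo---oo-
o---ooo--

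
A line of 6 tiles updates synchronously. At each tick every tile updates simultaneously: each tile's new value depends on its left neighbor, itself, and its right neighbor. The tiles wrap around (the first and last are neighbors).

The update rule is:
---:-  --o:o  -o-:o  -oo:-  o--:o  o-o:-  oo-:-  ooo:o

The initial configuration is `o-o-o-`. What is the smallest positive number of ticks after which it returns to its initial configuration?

o-o-o-

1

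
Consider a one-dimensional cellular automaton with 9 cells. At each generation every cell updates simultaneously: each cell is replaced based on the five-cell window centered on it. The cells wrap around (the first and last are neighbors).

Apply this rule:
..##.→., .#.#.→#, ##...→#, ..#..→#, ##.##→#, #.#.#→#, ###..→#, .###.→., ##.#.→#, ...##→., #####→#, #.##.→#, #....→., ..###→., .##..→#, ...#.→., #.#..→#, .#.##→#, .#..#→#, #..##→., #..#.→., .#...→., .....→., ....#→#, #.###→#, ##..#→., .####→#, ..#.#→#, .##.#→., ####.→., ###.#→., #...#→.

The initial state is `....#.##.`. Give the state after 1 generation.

..#.#####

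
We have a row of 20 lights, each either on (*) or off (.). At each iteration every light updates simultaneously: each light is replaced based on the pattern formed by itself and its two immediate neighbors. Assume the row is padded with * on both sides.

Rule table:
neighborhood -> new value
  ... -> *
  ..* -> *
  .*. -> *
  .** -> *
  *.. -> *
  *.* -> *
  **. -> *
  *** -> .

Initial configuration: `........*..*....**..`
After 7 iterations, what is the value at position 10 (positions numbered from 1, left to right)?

iteration 1: ********************
iteration 2: ....................
iteration 3: ********************  (repeats iteration 1; period 2)
iteration 7: ********************
position 10 holds *

*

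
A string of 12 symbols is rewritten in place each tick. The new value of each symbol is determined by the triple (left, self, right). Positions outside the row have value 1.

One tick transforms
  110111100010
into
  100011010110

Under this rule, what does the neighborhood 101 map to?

At position 2 the neighborhood is 101; the next row has 0 there.

0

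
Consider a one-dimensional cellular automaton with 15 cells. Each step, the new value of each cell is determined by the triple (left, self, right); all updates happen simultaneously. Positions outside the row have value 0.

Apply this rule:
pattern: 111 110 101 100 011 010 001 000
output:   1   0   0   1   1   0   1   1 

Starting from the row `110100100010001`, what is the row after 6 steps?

100011011101110
011110011001101
111101110111000
111001100110111
110111011100110
100110011011101

100110011011101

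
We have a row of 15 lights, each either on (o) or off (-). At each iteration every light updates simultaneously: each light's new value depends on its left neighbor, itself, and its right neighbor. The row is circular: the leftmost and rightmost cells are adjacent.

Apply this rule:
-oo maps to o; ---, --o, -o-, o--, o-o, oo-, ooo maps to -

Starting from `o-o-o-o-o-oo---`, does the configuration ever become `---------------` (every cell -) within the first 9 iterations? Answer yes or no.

yes

iteration 1: ----------o----
iteration 2: ---------------
all cells are - at iteration 2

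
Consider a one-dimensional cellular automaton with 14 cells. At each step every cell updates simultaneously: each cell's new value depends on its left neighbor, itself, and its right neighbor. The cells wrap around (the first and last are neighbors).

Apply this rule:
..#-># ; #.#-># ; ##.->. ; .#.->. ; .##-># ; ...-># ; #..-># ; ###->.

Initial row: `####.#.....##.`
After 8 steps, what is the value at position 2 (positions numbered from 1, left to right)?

#

#...#.######.#
.###.##.....##
##..##.######.
#.###.##.....#
.##..##.######
##.###.##.....
#.##..##.#####
.##.###.##....
position 2 holds #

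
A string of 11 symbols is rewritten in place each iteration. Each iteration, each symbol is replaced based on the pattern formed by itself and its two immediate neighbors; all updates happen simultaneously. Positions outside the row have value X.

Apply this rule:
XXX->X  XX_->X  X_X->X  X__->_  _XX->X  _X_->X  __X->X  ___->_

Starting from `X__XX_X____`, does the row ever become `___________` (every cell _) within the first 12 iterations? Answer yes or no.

no

X_XXXXX___X
XXXXXXX__XX
XXXXXXX_XXX
XXXXXXXXXXX
XXXXXXXXXXX  (fixed point — unchanged through iteration 12)
iteration 12 is XXXXXXXXXXX, still not uniform _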